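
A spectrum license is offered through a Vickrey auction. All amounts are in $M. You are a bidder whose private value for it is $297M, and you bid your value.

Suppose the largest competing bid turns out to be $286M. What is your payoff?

Your bid $297M exceeds the highest competing bid $286M, so you win.
In a second-price auction the winner pays the second-highest bid, $286M.
Payoff = value − price = $297M − $286M = $11M.

$11M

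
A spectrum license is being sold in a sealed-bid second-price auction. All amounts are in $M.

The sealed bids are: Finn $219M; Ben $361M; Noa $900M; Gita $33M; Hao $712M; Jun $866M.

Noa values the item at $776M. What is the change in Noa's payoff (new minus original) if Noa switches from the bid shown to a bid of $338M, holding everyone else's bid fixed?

$90M

The highest bid among the other bidders is $866M; Noa's bid doesn't change that.
Original bid $900M: Noa is highest, pays the top rival bid $866M; payoff $776M − $866M = −$90M.
Alternative bid $338M: Noa is not highest (top rival bid is $866M); payoff $0M.
Change in payoff = $0M − (−$90M) = $90M.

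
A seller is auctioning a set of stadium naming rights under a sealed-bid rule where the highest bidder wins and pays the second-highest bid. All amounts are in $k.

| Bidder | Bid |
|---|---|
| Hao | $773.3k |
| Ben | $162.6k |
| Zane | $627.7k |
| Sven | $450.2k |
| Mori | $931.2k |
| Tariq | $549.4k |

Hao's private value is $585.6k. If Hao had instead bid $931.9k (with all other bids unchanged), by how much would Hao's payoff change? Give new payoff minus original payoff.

−$345.6k

The highest bid among the other bidders is $931.2k; Hao's bid doesn't change that.
Original bid $773.3k: Hao is not highest (top rival bid is $931.2k); payoff $0k.
Alternative bid $931.9k: Hao is highest, pays the top rival bid $931.2k; payoff $585.6k − $931.2k = −$345.6k.
Change in payoff = −$345.6k − ($0k) = −$345.6k.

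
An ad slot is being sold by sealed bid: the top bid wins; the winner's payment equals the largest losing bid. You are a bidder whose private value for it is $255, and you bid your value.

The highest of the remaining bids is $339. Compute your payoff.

Your bid $255 is below the highest competing bid $339, so you lose.
A losing bidder pays nothing and receives nothing: payoff = $0.

$0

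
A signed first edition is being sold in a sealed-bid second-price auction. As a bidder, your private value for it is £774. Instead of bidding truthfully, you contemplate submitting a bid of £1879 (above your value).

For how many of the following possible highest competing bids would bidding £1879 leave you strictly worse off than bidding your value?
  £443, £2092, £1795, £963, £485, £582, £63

The deviation hurts exactly when the highest competing bid lies strictly between £774 and £1879 — overbidding then wins at a price above your value.
£443: below both → same outcome either way.
£2092: above both → same outcome either way.
£1795: inside the interval → strictly worse (loss £1021).
£963: inside the interval → strictly worse (loss £189).
£485: below both → same outcome either way.
£582: below both → same outcome either way.
£63: below both → same outcome either way.
Count: 2.

2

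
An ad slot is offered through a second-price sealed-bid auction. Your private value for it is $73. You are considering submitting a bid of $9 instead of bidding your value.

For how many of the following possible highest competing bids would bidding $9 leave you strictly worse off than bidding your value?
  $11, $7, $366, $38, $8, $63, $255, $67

The deviation hurts exactly when the highest competing bid lies strictly between $9 and $73 — underbidding then forfeits a profitable win.
$11: inside the interval → strictly worse (loss $62).
$7: below both → same outcome either way.
$366: above both → same outcome either way.
$38: inside the interval → strictly worse (loss $35).
$8: below both → same outcome either way.
$63: inside the interval → strictly worse (loss $10).
$255: above both → same outcome either way.
$67: inside the interval → strictly worse (loss $6).
Count: 4.

4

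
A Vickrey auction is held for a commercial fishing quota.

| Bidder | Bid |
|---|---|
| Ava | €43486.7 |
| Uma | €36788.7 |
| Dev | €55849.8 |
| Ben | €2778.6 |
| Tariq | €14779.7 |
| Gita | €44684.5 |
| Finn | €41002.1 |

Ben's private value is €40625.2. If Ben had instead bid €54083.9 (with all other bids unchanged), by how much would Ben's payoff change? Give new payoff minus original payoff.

The highest bid among the other bidders is €55849.8; Ben's bid doesn't change that.
Original bid €2778.6: Ben is not highest (top rival bid is €55849.8); payoff €0.
Alternative bid €54083.9: Ben is not highest (top rival bid is €55849.8); payoff €0.
Change in payoff = €0 − (€0) = €0.

€0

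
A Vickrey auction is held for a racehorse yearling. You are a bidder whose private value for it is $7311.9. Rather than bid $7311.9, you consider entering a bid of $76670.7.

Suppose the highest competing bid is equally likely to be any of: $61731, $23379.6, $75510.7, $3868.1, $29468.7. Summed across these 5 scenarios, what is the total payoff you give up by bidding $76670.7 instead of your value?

$160842.4

The deviation costs you only when the competing bid falls strictly between $7311.9 and $76670.7; elsewhere both bids give the same outcome.
$61731: truthful payoff $0, deviation payoff −$54419.1 → loss $54419.1.
$23379.6: truthful payoff $0, deviation payoff −$16067.7 → loss $16067.7.
$75510.7: truthful payoff $0, deviation payoff −$68198.8 → loss $68198.8.
$3868.1: outcomes coincide → loss $0.
$29468.7: truthful payoff $0, deviation payoff −$22156.8 → loss $22156.8.
Total loss = $54419.1 + $16067.7 + $68198.8 + $22156.8 = $160842.4.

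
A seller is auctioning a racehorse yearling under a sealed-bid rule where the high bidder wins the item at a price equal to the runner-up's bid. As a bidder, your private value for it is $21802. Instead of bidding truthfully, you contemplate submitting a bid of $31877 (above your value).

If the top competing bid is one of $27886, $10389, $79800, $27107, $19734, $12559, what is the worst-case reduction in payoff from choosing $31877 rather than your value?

$27886: truthful gives $0, deviation gives −$6084 → loss $6084.
$10389: same outcome either way → loss $0.
$79800: same outcome either way → loss $0.
$27107: truthful gives $0, deviation gives −$5305 → loss $5305.
$19734: same outcome either way → loss $0.
$12559: same outcome either way → loss $0.
Maximum loss: $6084.

$6084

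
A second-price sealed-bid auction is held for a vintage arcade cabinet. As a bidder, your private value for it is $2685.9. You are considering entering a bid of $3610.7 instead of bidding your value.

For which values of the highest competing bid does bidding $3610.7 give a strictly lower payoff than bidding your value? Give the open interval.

($2685.9, $3610.7)

If the competing bid is below $2685.9, both bids win at the same price — no difference.
If it is above $3610.7, both bids lose — no difference.
If it lies strictly between $2685.9 and $3610.7, bidding your value loses (payoff 0) while bidding $3610.7 wins at a price above your value (payoff negative).
So the deviation strictly hurts on the open interval ($2685.9, $3610.7).
Because the price is fixed by the runner-up's bid, deviating from your value can only change a good outcome into a bad one — never the reverse.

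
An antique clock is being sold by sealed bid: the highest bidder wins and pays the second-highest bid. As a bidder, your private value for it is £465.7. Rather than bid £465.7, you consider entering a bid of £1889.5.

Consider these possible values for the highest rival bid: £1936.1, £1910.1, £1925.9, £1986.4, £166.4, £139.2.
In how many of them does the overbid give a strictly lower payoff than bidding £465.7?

The deviation hurts exactly when the highest competing bid lies strictly between £465.7 and £1889.5 — overbidding then wins at a price above your value.
£1936.1: above both → same outcome either way.
£1910.1: above both → same outcome either way.
£1925.9: above both → same outcome either way.
£1986.4: above both → same outcome either way.
£166.4: below both → same outcome either way.
£139.2: below both → same outcome either way.
Count: 0.

0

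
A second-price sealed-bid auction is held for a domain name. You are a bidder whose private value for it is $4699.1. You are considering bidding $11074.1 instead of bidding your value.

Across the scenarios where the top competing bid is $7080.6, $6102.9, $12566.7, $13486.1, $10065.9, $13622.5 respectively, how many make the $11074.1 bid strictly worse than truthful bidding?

The deviation hurts exactly when the highest competing bid lies strictly between $4699.1 and $11074.1 — overbidding then wins at a price above your value.
$7080.6: inside the interval → strictly worse (loss $2381.5).
$6102.9: inside the interval → strictly worse (loss $1403.8).
$12566.7: above both → same outcome either way.
$13486.1: above both → same outcome either way.
$10065.9: inside the interval → strictly worse (loss $5366.8).
$13622.5: above both → same outcome either way.
Count: 3.

3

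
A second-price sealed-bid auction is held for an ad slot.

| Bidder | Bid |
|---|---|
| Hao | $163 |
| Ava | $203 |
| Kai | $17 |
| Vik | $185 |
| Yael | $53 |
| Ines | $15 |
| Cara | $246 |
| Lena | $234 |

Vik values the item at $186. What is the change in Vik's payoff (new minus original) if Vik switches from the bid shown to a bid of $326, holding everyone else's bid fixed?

−$60

The highest bid among the other bidders is $246; Vik's bid doesn't change that.
Original bid $185: Vik is not highest (top rival bid is $246); payoff $0.
Alternative bid $326: Vik is highest, pays the top rival bid $246; payoff $186 − $246 = −$60.
Change in payoff = −$60 − ($0) = −$60.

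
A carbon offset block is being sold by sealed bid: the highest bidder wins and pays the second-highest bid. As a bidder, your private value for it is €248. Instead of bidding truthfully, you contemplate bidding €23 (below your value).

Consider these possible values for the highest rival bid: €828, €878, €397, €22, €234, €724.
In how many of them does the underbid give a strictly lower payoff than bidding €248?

The deviation hurts exactly when the highest competing bid lies strictly between €23 and €248 — underbidding then forfeits a profitable win.
€828: above both → same outcome either way.
€878: above both → same outcome either way.
€397: above both → same outcome either way.
€22: below both → same outcome either way.
€234: inside the interval → strictly worse (loss €14).
€724: above both → same outcome either way.
Count: 1.

1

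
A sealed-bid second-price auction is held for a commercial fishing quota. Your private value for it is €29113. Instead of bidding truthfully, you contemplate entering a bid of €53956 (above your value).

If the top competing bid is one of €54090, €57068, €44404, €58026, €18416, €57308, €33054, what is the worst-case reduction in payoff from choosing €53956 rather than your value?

€15291

€54090: same outcome either way → loss €0.
€57068: same outcome either way → loss €0.
€44404: truthful gives €0, deviation gives −€15291 → loss €15291.
€58026: same outcome either way → loss €0.
€18416: same outcome either way → loss €0.
€57308: same outcome either way → loss €0.
€33054: truthful gives €0, deviation gives −€3941 → loss €3941.
Maximum loss: €15291.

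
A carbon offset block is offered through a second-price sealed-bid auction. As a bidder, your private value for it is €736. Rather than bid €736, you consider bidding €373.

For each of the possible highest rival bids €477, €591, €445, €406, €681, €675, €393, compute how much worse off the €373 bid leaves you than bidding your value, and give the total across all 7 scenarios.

€1484

The deviation costs you only when the competing bid falls strictly between €373 and €736; elsewhere both bids give the same outcome.
€477: truthful payoff €259, deviation payoff €0 → loss €259.
€591: truthful payoff €145, deviation payoff €0 → loss €145.
€445: truthful payoff €291, deviation payoff €0 → loss €291.
€406: truthful payoff €330, deviation payoff €0 → loss €330.
€681: truthful payoff €55, deviation payoff €0 → loss €55.
€675: truthful payoff €61, deviation payoff €0 → loss €61.
€393: truthful payoff €343, deviation payoff €0 → loss €343.
Total loss = €259 + €145 + €291 + €330 + €55 + €61 + €343 = €1484.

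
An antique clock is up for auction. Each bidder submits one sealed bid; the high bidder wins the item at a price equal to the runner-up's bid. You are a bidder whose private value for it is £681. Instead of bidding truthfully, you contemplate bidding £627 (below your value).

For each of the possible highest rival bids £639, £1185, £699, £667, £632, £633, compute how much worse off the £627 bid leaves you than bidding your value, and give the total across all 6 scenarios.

£153

The deviation costs you only when the competing bid falls strictly between £627 and £681; elsewhere both bids give the same outcome.
£639: truthful payoff £42, deviation payoff £0 → loss £42.
£1185: outcomes coincide → loss £0.
£699: outcomes coincide → loss £0.
£667: truthful payoff £14, deviation payoff £0 → loss £14.
£632: truthful payoff £49, deviation payoff £0 → loss £49.
£633: truthful payoff £48, deviation payoff £0 → loss £48.
Total loss = £42 + £14 + £49 + £48 = £153.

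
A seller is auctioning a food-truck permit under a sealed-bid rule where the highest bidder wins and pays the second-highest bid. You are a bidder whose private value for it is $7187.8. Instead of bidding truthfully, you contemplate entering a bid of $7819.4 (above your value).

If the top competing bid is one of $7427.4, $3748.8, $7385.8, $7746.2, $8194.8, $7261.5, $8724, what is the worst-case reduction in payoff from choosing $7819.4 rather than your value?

$7427.4: truthful gives $0, deviation gives −$239.6 → loss $239.6.
$3748.8: same outcome either way → loss $0.
$7385.8: truthful gives $0, deviation gives −$198 → loss $198.
$7746.2: truthful gives $0, deviation gives −$558.4 → loss $558.4.
$8194.8: same outcome either way → loss $0.
$7261.5: truthful gives $0, deviation gives −$73.7 → loss $73.7.
$8724: same outcome either way → loss $0.
Maximum loss: $558.4.

$558.4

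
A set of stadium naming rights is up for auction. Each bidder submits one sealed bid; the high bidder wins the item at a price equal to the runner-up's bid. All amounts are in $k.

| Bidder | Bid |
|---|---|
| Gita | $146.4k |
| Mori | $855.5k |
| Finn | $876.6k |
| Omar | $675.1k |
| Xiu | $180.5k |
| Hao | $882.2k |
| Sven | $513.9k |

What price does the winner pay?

Highest bid: Hao at $882.2k, so Hao wins.
Second-highest bid: Finn at $876.6k — that is the price the winner pays.

$876.6k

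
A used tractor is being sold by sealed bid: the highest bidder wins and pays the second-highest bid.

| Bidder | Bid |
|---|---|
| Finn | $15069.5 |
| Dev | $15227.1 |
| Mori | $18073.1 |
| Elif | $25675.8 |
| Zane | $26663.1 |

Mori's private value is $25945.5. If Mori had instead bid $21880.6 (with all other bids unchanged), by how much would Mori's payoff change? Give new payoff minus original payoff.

The highest bid among the other bidders is $26663.1; Mori's bid doesn't change that.
Original bid $18073.1: Mori is not highest (top rival bid is $26663.1); payoff $0.
Alternative bid $21880.6: Mori is not highest (top rival bid is $26663.1); payoff $0.
Change in payoff = $0 − ($0) = $0.

$0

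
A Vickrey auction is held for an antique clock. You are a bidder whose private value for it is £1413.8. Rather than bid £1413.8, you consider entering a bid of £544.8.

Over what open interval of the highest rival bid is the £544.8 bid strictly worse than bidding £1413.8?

If the competing bid is below £544.8, both bids win at the same price — no difference.
If it is above £1413.8, both bids lose — no difference.
If it lies strictly between £544.8 and £1413.8, bidding your value wins at a price below your value (positive payoff) while bidding £544.8 loses (payoff 0).
So the deviation strictly hurts on the open interval (£544.8, £1413.8).

(£544.8, £1413.8)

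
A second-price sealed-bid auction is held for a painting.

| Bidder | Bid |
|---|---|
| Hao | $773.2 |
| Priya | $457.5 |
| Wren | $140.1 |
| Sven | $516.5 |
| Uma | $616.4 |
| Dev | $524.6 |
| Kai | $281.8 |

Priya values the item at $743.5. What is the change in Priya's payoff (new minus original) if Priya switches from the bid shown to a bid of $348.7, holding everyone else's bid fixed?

$0

The highest bid among the other bidders is $773.2; Priya's bid doesn't change that.
Original bid $457.5: Priya is not highest (top rival bid is $773.2); payoff $0.
Alternative bid $348.7: Priya is not highest (top rival bid is $773.2); payoff $0.
Change in payoff = $0 − ($0) = $0.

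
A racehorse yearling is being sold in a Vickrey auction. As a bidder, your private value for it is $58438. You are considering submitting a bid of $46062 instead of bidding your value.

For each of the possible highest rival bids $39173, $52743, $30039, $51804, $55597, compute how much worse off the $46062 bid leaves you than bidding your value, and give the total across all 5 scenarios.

The deviation costs you only when the competing bid falls strictly between $46062 and $58438; elsewhere both bids give the same outcome.
$39173: outcomes coincide → loss $0.
$52743: truthful payoff $5695, deviation payoff $0 → loss $5695.
$30039: outcomes coincide → loss $0.
$51804: truthful payoff $6634, deviation payoff $0 → loss $6634.
$55597: truthful payoff $2841, deviation payoff $0 → loss $2841.
Total loss = $5695 + $6634 + $2841 = $15170.

$15170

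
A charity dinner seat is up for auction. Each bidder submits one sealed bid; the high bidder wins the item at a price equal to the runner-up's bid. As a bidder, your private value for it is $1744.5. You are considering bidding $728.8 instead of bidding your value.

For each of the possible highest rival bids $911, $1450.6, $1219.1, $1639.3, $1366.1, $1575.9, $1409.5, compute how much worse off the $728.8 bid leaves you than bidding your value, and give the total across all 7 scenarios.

The deviation costs you only when the competing bid falls strictly between $728.8 and $1744.5; elsewhere both bids give the same outcome.
$911: truthful payoff $833.5, deviation payoff $0 → loss $833.5.
$1450.6: truthful payoff $293.9, deviation payoff $0 → loss $293.9.
$1219.1: truthful payoff $525.4, deviation payoff $0 → loss $525.4.
$1639.3: truthful payoff $105.2, deviation payoff $0 → loss $105.2.
$1366.1: truthful payoff $378.4, deviation payoff $0 → loss $378.4.
$1575.9: truthful payoff $168.6, deviation payoff $0 → loss $168.6.
$1409.5: truthful payoff $335, deviation payoff $0 → loss $335.
Total loss = $833.5 + $293.9 + $525.4 + $105.2 + $378.4 + $168.6 + $335 = $2640.
Because the price is fixed by the runner-up's bid, deviating from your value can only change a good outcome into a bad one — never the reverse.

$2640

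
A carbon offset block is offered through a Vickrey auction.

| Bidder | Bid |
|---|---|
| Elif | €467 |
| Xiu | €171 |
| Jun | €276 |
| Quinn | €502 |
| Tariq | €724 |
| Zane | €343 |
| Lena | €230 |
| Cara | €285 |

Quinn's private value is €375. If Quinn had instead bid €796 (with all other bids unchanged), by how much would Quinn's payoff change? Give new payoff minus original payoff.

The highest bid among the other bidders is €724; Quinn's bid doesn't change that.
Original bid €502: Quinn is not highest (top rival bid is €724); payoff €0.
Alternative bid €796: Quinn is highest, pays the top rival bid €724; payoff €375 − €724 = −€349.
Change in payoff = −€349 − (€0) = −€349.

−€349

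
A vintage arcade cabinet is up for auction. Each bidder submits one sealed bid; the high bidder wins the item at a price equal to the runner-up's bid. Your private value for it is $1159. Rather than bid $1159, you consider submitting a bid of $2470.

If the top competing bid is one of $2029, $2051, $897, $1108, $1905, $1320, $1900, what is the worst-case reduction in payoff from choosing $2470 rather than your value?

$2029: truthful gives $0, deviation gives −$870 → loss $870.
$2051: truthful gives $0, deviation gives −$892 → loss $892.
$897: same outcome either way → loss $0.
$1108: same outcome either way → loss $0.
$1905: truthful gives $0, deviation gives −$746 → loss $746.
$1320: truthful gives $0, deviation gives −$161 → loss $161.
$1900: truthful gives $0, deviation gives −$741 → loss $741.
Maximum loss: $892.

$892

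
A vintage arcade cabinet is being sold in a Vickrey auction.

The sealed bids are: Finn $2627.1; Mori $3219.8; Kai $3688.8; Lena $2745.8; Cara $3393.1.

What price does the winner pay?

Highest bid: Kai at $3688.8, so Kai wins.
Second-highest bid: Cara at $3393.1 — that is the price the winner pays.

$3393.1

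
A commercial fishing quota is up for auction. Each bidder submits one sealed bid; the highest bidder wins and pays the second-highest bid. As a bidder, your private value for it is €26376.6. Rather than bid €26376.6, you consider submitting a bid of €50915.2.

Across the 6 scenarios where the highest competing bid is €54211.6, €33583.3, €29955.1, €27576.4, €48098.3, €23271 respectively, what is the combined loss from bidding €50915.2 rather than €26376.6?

€33706.7

The deviation costs you only when the competing bid falls strictly between €26376.6 and €50915.2; elsewhere both bids give the same outcome.
€54211.6: outcomes coincide → loss €0.
€33583.3: truthful payoff €0, deviation payoff −€7206.7 → loss €7206.7.
€29955.1: truthful payoff €0, deviation payoff −€3578.5 → loss €3578.5.
€27576.4: truthful payoff €0, deviation payoff −€1199.8 → loss €1199.8.
€48098.3: truthful payoff €0, deviation payoff −€21721.7 → loss €21721.7.
€23271: outcomes coincide → loss €0.
Total loss = €7206.7 + €3578.5 + €1199.8 + €21721.7 = €33706.7.
In a second-price auction your bid sets only whether you win, not what you pay, so bidding your true value is weakly dominant.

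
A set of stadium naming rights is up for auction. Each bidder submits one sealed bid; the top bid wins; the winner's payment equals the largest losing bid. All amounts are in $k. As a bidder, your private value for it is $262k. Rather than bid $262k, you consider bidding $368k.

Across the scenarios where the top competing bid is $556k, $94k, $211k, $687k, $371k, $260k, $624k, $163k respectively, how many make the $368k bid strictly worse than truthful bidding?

0

The deviation hurts exactly when the highest competing bid lies strictly between $262k and $368k — overbidding then wins at a price above your value.
$556k: above both → same outcome either way.
$94k: below both → same outcome either way.
$211k: below both → same outcome either way.
$687k: above both → same outcome either way.
$371k: above both → same outcome either way.
$260k: below both → same outcome either way.
$624k: above both → same outcome either way.
$163k: below both → same outcome either way.
Count: 0.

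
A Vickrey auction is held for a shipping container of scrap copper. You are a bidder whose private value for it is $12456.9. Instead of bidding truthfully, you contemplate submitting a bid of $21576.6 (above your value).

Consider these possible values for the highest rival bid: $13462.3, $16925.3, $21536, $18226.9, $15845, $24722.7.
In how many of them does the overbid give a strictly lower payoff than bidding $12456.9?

The deviation hurts exactly when the highest competing bid lies strictly between $12456.9 and $21576.6 — overbidding then wins at a price above your value.
$13462.3: inside the interval → strictly worse (loss $1005.4).
$16925.3: inside the interval → strictly worse (loss $4468.4).
$21536: inside the interval → strictly worse (loss $9079.1).
$18226.9: inside the interval → strictly worse (loss $5770).
$15845: inside the interval → strictly worse (loss $3388.1).
$24722.7: above both → same outcome either way.
Count: 5.

5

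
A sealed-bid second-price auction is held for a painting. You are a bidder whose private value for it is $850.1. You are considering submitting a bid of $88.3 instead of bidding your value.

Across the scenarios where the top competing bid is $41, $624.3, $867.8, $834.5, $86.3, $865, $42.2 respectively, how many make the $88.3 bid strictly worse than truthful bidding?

2

The deviation hurts exactly when the highest competing bid lies strictly between $88.3 and $850.1 — underbidding then forfeits a profitable win.
$41: below both → same outcome either way.
$624.3: inside the interval → strictly worse (loss $225.8).
$867.8: above both → same outcome either way.
$834.5: inside the interval → strictly worse (loss $15.6).
$86.3: below both → same outcome either way.
$865: above both → same outcome either way.
$42.2: below both → same outcome either way.
Count: 2.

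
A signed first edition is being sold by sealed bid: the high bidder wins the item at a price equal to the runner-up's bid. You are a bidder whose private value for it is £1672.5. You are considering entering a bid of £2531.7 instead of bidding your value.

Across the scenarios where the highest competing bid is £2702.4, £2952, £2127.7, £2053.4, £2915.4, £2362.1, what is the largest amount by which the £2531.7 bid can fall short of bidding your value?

£2702.4: same outcome either way → loss £0.
£2952: same outcome either way → loss £0.
£2127.7: truthful gives £0, deviation gives −£455.2 → loss £455.2.
£2053.4: truthful gives £0, deviation gives −£380.9 → loss £380.9.
£2915.4: same outcome either way → loss £0.
£2362.1: truthful gives £0, deviation gives −£689.6 → loss £689.6.
Maximum loss: £689.6.

£689.6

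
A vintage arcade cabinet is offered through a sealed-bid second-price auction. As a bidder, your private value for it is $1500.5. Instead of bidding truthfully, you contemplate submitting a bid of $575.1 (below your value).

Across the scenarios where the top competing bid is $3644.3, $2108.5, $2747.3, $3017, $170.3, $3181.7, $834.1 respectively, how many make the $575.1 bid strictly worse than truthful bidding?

The deviation hurts exactly when the highest competing bid lies strictly between $575.1 and $1500.5 — underbidding then forfeits a profitable win.
$3644.3: above both → same outcome either way.
$2108.5: above both → same outcome either way.
$2747.3: above both → same outcome either way.
$3017: above both → same outcome either way.
$170.3: below both → same outcome either way.
$3181.7: above both → same outcome either way.
$834.1: inside the interval → strictly worse (loss $666.4).
Count: 1.

1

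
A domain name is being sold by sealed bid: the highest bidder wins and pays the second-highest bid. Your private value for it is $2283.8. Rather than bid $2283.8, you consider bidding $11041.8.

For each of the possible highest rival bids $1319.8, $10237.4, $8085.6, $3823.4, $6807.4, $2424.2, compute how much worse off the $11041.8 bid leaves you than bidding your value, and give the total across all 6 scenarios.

The deviation costs you only when the competing bid falls strictly between $2283.8 and $11041.8; elsewhere both bids give the same outcome.
$1319.8: outcomes coincide → loss $0.
$10237.4: truthful payoff $0, deviation payoff −$7953.6 → loss $7953.6.
$8085.6: truthful payoff $0, deviation payoff −$5801.8 → loss $5801.8.
$3823.4: truthful payoff $0, deviation payoff −$1539.6 → loss $1539.6.
$6807.4: truthful payoff $0, deviation payoff −$4523.6 → loss $4523.6.
$2424.2: truthful payoff $0, deviation payoff −$140.4 → loss $140.4.
Total loss = $7953.6 + $5801.8 + $1539.6 + $4523.6 + $140.4 = $19959.

$19959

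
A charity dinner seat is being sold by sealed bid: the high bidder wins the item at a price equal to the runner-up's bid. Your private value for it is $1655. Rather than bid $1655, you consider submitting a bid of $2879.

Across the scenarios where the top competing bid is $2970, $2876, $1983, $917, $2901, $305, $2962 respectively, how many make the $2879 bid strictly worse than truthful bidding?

2

The deviation hurts exactly when the highest competing bid lies strictly between $1655 and $2879 — overbidding then wins at a price above your value.
$2970: above both → same outcome either way.
$2876: inside the interval → strictly worse (loss $1221).
$1983: inside the interval → strictly worse (loss $328).
$917: below both → same outcome either way.
$2901: above both → same outcome either way.
$305: below both → same outcome either way.
$2962: above both → same outcome either way.
Count: 2.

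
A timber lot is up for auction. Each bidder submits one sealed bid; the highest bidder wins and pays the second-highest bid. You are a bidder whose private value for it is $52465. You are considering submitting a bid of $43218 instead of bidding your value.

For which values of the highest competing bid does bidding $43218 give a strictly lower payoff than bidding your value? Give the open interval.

If the competing bid is below $43218, both bids win at the same price — no difference.
If it is above $52465, both bids lose — no difference.
If it lies strictly between $43218 and $52465, bidding your value wins at a price below your value (positive payoff) while bidding $43218 loses (payoff 0).
So the deviation strictly hurts on the open interval ($43218, $52465).
Truthful bidding weakly dominates here: raising your bid can only win items priced above your value, and lowering it can only forfeit items priced below.

($43218, $52465)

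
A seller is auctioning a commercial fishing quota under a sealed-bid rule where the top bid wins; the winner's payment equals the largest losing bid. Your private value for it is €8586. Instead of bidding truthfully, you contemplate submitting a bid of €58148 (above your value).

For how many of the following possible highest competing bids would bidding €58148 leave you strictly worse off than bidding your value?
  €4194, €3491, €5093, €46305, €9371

2

The deviation hurts exactly when the highest competing bid lies strictly between €8586 and €58148 — overbidding then wins at a price above your value.
€4194: below both → same outcome either way.
€3491: below both → same outcome either way.
€5093: below both → same outcome either way.
€46305: inside the interval → strictly worse (loss €37719).
€9371: inside the interval → strictly worse (loss €785).
Count: 2.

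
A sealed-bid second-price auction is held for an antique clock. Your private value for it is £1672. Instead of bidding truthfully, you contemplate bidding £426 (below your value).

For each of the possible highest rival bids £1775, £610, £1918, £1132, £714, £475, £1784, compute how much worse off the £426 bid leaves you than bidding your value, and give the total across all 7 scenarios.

The deviation costs you only when the competing bid falls strictly between £426 and £1672; elsewhere both bids give the same outcome.
£1775: outcomes coincide → loss £0.
£610: truthful payoff £1062, deviation payoff £0 → loss £1062.
£1918: outcomes coincide → loss £0.
£1132: truthful payoff £540, deviation payoff £0 → loss £540.
£714: truthful payoff £958, deviation payoff £0 → loss £958.
£475: truthful payoff £1197, deviation payoff £0 → loss £1197.
£1784: outcomes coincide → loss £0.
Total loss = £1062 + £540 + £958 + £1197 = £3757.
Truthful bidding weakly dominates here: raising your bid can only win items priced above your value, and lowering it can only forfeit items priced below.

£3757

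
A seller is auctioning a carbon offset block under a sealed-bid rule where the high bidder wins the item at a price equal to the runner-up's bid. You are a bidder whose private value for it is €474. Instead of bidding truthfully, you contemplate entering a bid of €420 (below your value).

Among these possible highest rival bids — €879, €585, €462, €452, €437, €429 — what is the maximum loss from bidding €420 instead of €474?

€45

€879: same outcome either way → loss €0.
€585: same outcome either way → loss €0.
€462: truthful gives €12, deviation gives €0 → loss €12.
€452: truthful gives €22, deviation gives €0 → loss €22.
€437: truthful gives €37, deviation gives €0 → loss €37.
€429: truthful gives €45, deviation gives €0 → loss €45.
Maximum loss: €45.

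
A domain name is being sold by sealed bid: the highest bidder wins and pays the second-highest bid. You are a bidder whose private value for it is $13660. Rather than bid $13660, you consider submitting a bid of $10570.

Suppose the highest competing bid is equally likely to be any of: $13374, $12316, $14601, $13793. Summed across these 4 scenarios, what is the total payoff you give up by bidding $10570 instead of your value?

The deviation costs you only when the competing bid falls strictly between $10570 and $13660; elsewhere both bids give the same outcome.
$13374: truthful payoff $286, deviation payoff $0 → loss $286.
$12316: truthful payoff $1344, deviation payoff $0 → loss $1344.
$14601: outcomes coincide → loss $0.
$13793: outcomes coincide → loss $0.
Total loss = $286 + $1344 = $1630.

$1630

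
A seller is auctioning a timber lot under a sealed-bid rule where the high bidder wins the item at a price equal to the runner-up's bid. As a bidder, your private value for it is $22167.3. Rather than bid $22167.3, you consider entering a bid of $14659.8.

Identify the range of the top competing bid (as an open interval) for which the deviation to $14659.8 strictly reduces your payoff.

($14659.8, $22167.3)

If the competing bid is below $14659.8, both bids win at the same price — no difference.
If it is above $22167.3, both bids lose — no difference.
If it lies strictly between $14659.8 and $22167.3, bidding your value wins at a price below your value (positive payoff) while bidding $14659.8 loses (payoff 0).
So the deviation strictly hurts on the open interval ($14659.8, $22167.3).
Because the price is fixed by the runner-up's bid, deviating from your value can only change a good outcome into a bad one — never the reverse.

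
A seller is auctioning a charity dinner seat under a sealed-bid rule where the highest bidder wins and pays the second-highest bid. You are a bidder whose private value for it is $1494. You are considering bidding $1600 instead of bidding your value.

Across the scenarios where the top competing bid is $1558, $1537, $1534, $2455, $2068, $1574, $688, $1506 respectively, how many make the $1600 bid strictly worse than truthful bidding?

5

The deviation hurts exactly when the highest competing bid lies strictly between $1494 and $1600 — overbidding then wins at a price above your value.
$1558: inside the interval → strictly worse (loss $64).
$1537: inside the interval → strictly worse (loss $43).
$1534: inside the interval → strictly worse (loss $40).
$2455: above both → same outcome either way.
$2068: above both → same outcome either way.
$1574: inside the interval → strictly worse (loss $80).
$688: below both → same outcome either way.
$1506: inside the interval → strictly worse (loss $12).
Count: 5.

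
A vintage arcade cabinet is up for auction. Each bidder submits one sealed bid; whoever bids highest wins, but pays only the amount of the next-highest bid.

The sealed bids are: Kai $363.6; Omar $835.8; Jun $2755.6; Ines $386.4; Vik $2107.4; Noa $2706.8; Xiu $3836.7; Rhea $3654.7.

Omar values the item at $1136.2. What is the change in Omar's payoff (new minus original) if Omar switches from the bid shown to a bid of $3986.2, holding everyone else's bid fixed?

−$2700.5

The highest bid among the other bidders is $3836.7; Omar's bid doesn't change that.
Original bid $835.8: Omar is not highest (top rival bid is $3836.7); payoff $0.
Alternative bid $3986.2: Omar is highest, pays the top rival bid $3836.7; payoff $1136.2 − $3836.7 = −$2700.5.
Change in payoff = −$2700.5 − ($0) = −$2700.5.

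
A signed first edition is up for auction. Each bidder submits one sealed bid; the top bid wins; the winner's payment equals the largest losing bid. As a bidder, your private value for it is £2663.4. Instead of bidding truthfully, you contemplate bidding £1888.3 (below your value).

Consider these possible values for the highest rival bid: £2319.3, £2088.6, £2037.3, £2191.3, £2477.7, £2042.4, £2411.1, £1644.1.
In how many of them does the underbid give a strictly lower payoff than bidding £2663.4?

7

The deviation hurts exactly when the highest competing bid lies strictly between £1888.3 and £2663.4 — underbidding then forfeits a profitable win.
£2319.3: inside the interval → strictly worse (loss £344.1).
£2088.6: inside the interval → strictly worse (loss £574.8).
£2037.3: inside the interval → strictly worse (loss £626.1).
£2191.3: inside the interval → strictly worse (loss £472.1).
£2477.7: inside the interval → strictly worse (loss £185.7).
£2042.4: inside the interval → strictly worse (loss £621).
£2411.1: inside the interval → strictly worse (loss £252.3).
£1644.1: below both → same outcome either way.
Count: 7.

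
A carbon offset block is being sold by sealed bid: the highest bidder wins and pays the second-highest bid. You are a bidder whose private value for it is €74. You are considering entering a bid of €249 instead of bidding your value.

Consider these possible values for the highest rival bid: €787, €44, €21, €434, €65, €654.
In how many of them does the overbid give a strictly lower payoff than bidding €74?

0

The deviation hurts exactly when the highest competing bid lies strictly between €74 and €249 — overbidding then wins at a price above your value.
€787: above both → same outcome either way.
€44: below both → same outcome either way.
€21: below both → same outcome either way.
€434: above both → same outcome either way.
€65: below both → same outcome either way.
€654: above both → same outcome either way.
Count: 0.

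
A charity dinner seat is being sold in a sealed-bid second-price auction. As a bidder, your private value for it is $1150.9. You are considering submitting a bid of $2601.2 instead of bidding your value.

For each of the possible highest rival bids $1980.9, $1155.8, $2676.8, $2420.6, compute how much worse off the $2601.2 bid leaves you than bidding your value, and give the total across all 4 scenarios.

$2104.6

The deviation costs you only when the competing bid falls strictly between $1150.9 and $2601.2; elsewhere both bids give the same outcome.
$1980.9: truthful payoff $0, deviation payoff −$830 → loss $830.
$1155.8: truthful payoff $0, deviation payoff −$4.9 → loss $4.9.
$2676.8: outcomes coincide → loss $0.
$2420.6: truthful payoff $0, deviation payoff −$1269.7 → loss $1269.7.
Total loss = $830 + $4.9 + $1269.7 = $2104.6.
Truthful bidding weakly dominates here: raising your bid can only win items priced above your value, and lowering it can only forfeit items priced below.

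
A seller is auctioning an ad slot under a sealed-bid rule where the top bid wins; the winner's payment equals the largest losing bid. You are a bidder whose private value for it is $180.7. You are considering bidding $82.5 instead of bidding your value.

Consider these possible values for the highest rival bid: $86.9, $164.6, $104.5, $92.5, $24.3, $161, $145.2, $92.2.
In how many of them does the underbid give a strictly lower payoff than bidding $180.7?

7

The deviation hurts exactly when the highest competing bid lies strictly between $82.5 and $180.7 — underbidding then forfeits a profitable win.
$86.9: inside the interval → strictly worse (loss $93.8).
$164.6: inside the interval → strictly worse (loss $16.1).
$104.5: inside the interval → strictly worse (loss $76.2).
$92.5: inside the interval → strictly worse (loss $88.2).
$24.3: below both → same outcome either way.
$161: inside the interval → strictly worse (loss $19.7).
$145.2: inside the interval → strictly worse (loss $35.5).
$92.2: inside the interval → strictly worse (loss $88.5).
Count: 7.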